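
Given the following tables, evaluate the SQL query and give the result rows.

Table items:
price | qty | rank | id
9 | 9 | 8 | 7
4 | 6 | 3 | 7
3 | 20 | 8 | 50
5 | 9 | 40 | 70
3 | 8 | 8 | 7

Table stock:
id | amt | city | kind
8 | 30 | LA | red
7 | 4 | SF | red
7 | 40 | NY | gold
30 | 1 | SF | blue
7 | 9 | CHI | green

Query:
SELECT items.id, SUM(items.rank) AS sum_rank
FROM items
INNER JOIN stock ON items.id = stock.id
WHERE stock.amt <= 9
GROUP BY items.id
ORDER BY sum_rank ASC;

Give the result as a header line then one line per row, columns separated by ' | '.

After JOIN stock (9 rows):
items.price | items.qty | items.rank | items.id | stock.id | stock.amt | stock.city | stock.kind
9 | 9 | 8 | 7 | 7 | 4 | SF | red
9 | 9 | 8 | 7 | 7 | 40 | NY | gold
9 | 9 | 8 | 7 | 7 | 9 | CHI | green
4 | 6 | 3 | 7 | 7 | 4 | SF | red
4 | 6 | 3 | 7 | 7 | 40 | NY | gold
4 | 6 | 3 | 7 | 7 | 9 | CHI | green
3 | 8 | 8 | 7 | 7 | 4 | SF | red
3 | 8 | 8 | 7 | 7 | 40 | NY | gold
3 | 8 | 8 | 7 | 7 | 9 | CHI | green
After WHERE (6 rows):
items.price | items.qty | items.rank | items.id | stock.id | stock.amt | stock.city | stock.kind
9 | 9 | 8 | 7 | 7 | 4 | SF | red
9 | 9 | 8 | 7 | 7 | 9 | CHI | green
4 | 6 | 3 | 7 | 7 | 4 | SF | red
4 | 6 | 3 | 7 | 7 | 9 | CHI | green
3 | 8 | 8 | 7 | 7 | 4 | SF | red
3 | 8 | 8 | 7 | 7 | 9 | CHI | green
After GROUP BY (1 rows):
items.id | sum_rank
7 | 38
After ORDER BY (1 rows):
items.id | sum_rank
7 | 38

== RESULT ==
items.id | sum_rank
7 | 38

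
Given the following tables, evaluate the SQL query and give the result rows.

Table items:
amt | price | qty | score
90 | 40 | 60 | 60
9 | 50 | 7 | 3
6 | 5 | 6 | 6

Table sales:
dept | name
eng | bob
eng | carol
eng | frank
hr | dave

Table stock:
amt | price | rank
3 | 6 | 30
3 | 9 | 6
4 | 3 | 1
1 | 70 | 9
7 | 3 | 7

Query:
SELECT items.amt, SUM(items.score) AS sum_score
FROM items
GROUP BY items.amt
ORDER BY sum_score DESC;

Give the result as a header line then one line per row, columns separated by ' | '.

== RESULT ==
items.amt | sum_score
90 | 60
6 | 6
9 | 3

Derivation:
After GROUP BY (3 rows):
items.amt | sum_score
90 | 60
9 | 3
6 | 6
After ORDER BY (3 rows):
items.amt | sum_score
90 | 60
6 | 6
9 | 3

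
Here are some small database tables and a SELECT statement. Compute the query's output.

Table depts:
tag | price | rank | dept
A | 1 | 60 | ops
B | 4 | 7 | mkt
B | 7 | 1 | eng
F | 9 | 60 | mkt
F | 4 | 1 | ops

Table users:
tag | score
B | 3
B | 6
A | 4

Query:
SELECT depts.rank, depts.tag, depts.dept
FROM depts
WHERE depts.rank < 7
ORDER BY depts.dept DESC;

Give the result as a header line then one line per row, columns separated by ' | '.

== RESULT ==
depts.rank | depts.tag | depts.dept
1 | F | ops
1 | B | eng

Derivation:
After WHERE (2 rows):
depts.tag | depts.price | depts.rank | depts.dept
B | 7 | 1 | eng
F | 4 | 1 | ops
After SELECT (2 rows):
depts.rank | depts.tag | depts.dept
1 | B | eng
1 | F | ops
After ORDER BY (2 rows):
depts.rank | depts.tag | depts.dept
1 | F | ops
1 | B | eng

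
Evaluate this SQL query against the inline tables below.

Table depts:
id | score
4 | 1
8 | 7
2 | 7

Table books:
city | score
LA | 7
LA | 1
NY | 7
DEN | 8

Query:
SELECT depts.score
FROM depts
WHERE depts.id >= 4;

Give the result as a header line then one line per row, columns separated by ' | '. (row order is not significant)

After WHERE (2 rows):
depts.id | depts.score
4 | 1
8 | 7
After SELECT (2 rows):
depts.score
1
7

== RESULT ==
depts.score
1
7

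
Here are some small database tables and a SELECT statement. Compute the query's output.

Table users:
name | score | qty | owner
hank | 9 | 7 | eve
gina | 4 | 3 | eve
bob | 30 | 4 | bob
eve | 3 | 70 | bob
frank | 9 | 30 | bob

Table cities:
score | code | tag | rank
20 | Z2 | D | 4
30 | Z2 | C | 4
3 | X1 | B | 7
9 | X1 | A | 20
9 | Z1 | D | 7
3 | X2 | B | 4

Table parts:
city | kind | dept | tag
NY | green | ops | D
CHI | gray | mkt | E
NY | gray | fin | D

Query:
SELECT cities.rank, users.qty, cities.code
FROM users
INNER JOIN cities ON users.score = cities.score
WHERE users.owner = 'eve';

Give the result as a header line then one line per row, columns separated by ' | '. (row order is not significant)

After JOIN cities (7 rows):
users.name | users.score | users.qty | users.owner | cities.score | cities.code | cities.tag | cities.rank
hank | 9 | 7 | eve | 9 | X1 | A | 20
hank | 9 | 7 | eve | 9 | Z1 | D | 7
bob | 30 | 4 | bob | 30 | Z2 | C | 4
eve | 3 | 70 | bob | 3 | X1 | B | 7
eve | 3 | 70 | bob | 3 | X2 | B | 4
frank | 9 | 30 | bob | 9 | X1 | A | 20
frank | 9 | 30 | bob | 9 | Z1 | D | 7
After WHERE (2 rows):
users.name | users.score | users.qty | users.owner | cities.score | cities.code | cities.tag | cities.rank
hank | 9 | 7 | eve | 9 | X1 | A | 20
hank | 9 | 7 | eve | 9 | Z1 | D | 7
After SELECT (2 rows):
cities.rank | users.qty | cities.code
20 | 7 | X1
7 | 7 | Z1

== RESULT ==
cities.rank | users.qty | cities.code
20 | 7 | X1
7 | 7 | Z1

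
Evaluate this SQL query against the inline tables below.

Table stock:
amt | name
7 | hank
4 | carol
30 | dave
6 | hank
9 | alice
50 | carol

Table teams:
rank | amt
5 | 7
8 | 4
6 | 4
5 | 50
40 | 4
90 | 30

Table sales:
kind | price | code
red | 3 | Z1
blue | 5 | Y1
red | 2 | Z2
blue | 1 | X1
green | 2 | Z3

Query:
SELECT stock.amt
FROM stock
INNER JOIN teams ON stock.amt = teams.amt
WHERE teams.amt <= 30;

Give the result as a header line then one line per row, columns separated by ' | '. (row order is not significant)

== RESULT ==
stock.amt
7
4
4
4
30

Derivation:
After JOIN teams (6 rows):
stock.amt | stock.name | teams.rank | teams.amt
7 | hank | 5 | 7
4 | carol | 8 | 4
4 | carol | 6 | 4
4 | carol | 40 | 4
30 | dave | 90 | 30
50 | carol | 5 | 50
After WHERE (5 rows):
stock.amt | stock.name | teams.rank | teams.amt
7 | hank | 5 | 7
4 | carol | 8 | 4
4 | carol | 6 | 4
4 | carol | 40 | 4
30 | dave | 90 | 30
After SELECT (5 rows):
stock.amt
7
4
4
4
30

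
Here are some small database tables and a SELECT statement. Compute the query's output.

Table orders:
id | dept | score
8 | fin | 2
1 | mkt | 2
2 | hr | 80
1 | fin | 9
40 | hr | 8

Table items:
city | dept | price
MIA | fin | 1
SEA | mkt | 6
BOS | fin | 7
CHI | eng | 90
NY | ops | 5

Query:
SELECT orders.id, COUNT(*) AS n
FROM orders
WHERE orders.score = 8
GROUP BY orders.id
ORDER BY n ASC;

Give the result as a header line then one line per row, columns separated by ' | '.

== RESULT ==
orders.id | n
40 | 1

Derivation:
After WHERE (1 rows):
orders.id | orders.dept | orders.score
40 | hr | 8
After GROUP BY (1 rows):
orders.id | n
40 | 1
After ORDER BY (1 rows):
orders.id | n
40 | 1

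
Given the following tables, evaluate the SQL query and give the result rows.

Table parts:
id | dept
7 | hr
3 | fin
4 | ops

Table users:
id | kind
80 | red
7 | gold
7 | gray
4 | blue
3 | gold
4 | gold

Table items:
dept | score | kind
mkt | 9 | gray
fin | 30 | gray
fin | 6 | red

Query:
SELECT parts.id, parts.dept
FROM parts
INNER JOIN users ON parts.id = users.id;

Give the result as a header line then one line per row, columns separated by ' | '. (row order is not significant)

After JOIN users (5 rows):
parts.id | parts.dept | users.id | users.kind
7 | hr | 7 | gold
7 | hr | 7 | gray
3 | fin | 3 | gold
4 | ops | 4 | blue
4 | ops | 4 | gold
After SELECT (5 rows):
parts.id | parts.dept
7 | hr
7 | hr
3 | fin
4 | ops
4 | ops

== RESULT ==
parts.id | parts.dept
7 | hr
7 | hr
3 | fin
4 | ops
4 | ops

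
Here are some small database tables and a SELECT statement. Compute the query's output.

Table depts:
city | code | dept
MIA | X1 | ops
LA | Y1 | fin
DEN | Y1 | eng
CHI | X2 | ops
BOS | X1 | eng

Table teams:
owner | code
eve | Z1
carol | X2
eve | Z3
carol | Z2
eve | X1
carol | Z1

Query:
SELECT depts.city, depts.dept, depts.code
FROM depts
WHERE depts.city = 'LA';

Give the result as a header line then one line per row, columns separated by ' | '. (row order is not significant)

After WHERE (1 rows):
depts.city | depts.code | depts.dept
LA | Y1 | fin
After SELECT (1 rows):
depts.city | depts.dept | depts.code
LA | fin | Y1

== RESULT ==
depts.city | depts.dept | depts.code
LA | fin | Y1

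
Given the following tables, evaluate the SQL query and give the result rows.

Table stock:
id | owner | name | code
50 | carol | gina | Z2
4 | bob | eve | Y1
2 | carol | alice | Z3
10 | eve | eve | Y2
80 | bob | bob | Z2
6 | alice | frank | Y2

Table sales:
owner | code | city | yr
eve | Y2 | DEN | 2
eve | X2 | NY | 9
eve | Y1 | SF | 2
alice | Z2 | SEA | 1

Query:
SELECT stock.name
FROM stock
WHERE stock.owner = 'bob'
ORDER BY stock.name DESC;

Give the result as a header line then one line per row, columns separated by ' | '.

After WHERE (2 rows):
stock.id | stock.owner | stock.name | stock.code
4 | bob | eve | Y1
80 | bob | bob | Z2
After SELECT (2 rows):
stock.name
eve
bob
After ORDER BY (2 rows):
stock.name
eve
bob

== RESULT ==
stock.name
eve
bob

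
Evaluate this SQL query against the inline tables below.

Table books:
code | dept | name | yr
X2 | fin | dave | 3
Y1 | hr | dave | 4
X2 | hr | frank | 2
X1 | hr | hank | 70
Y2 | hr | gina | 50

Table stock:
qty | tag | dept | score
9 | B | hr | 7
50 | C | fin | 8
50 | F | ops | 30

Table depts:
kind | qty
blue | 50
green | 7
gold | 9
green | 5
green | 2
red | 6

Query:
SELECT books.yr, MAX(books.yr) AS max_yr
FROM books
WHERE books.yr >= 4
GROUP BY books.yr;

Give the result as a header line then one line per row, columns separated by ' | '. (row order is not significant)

== RESULT ==
books.yr | max_yr
4 | 4
70 | 70
50 | 50

Derivation:
After WHERE (3 rows):
books.code | books.dept | books.name | books.yr
Y1 | hr | dave | 4
X1 | hr | hank | 70
Y2 | hr | gina | 50
After GROUP BY (3 rows):
books.yr | max_yr
4 | 4
70 | 70
50 | 50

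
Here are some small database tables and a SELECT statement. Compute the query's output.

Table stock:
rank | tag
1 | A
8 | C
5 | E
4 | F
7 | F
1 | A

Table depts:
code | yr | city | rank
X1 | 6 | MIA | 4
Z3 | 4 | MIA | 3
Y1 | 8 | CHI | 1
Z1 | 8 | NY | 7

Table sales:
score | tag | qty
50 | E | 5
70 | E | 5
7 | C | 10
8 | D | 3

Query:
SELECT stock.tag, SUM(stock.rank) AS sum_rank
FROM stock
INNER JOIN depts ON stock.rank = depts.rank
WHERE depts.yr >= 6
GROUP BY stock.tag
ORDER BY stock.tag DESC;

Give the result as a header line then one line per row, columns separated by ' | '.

After JOIN depts (4 rows):
stock.rank | stock.tag | depts.code | depts.yr | depts.city | depts.rank
1 | A | Y1 | 8 | CHI | 1
4 | F | X1 | 6 | MIA | 4
7 | F | Z1 | 8 | NY | 7
1 | A | Y1 | 8 | CHI | 1
After WHERE (4 rows):
stock.rank | stock.tag | depts.code | depts.yr | depts.city | depts.rank
1 | A | Y1 | 8 | CHI | 1
4 | F | X1 | 6 | MIA | 4
7 | F | Z1 | 8 | NY | 7
1 | A | Y1 | 8 | CHI | 1
After GROUP BY (2 rows):
stock.tag | sum_rank
A | 2
F | 11
After ORDER BY (2 rows):
stock.tag | sum_rank
F | 11
A | 2

== RESULT ==
stock.tag | sum_rank
F | 11
A | 2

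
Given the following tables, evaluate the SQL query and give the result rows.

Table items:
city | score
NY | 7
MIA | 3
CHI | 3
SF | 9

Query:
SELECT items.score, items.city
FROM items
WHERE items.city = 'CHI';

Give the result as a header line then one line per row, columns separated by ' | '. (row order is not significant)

== RESULT ==
items.score | items.city
3 | CHI

Derivation:
After WHERE (1 rows):
items.city | items.score
CHI | 3
After SELECT (1 rows):
items.score | items.city
3 | CHI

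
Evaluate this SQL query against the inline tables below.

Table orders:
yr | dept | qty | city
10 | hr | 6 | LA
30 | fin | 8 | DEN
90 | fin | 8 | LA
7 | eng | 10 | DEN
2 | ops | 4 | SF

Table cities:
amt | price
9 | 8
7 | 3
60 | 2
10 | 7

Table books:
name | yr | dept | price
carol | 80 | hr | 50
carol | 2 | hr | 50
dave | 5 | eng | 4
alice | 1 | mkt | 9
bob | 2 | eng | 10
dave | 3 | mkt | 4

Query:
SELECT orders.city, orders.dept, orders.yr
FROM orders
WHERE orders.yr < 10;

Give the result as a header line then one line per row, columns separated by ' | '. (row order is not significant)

After WHERE (2 rows):
orders.yr | orders.dept | orders.qty | orders.city
7 | eng | 10 | DEN
2 | ops | 4 | SF
After SELECT (2 rows):
orders.city | orders.dept | orders.yr
DEN | eng | 7
SF | ops | 2

== RESULT ==
orders.city | orders.dept | orders.yr
DEN | eng | 7
SF | ops | 2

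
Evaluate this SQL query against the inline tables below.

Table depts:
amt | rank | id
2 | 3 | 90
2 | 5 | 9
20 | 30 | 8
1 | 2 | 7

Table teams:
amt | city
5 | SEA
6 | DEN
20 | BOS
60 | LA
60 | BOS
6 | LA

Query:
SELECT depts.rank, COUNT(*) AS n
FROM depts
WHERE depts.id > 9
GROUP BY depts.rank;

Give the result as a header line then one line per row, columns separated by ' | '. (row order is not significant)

== RESULT ==
depts.rank | n
3 | 1

Derivation:
After WHERE (1 rows):
depts.amt | depts.rank | depts.id
2 | 3 | 90
After GROUP BY (1 rows):
depts.rank | n
3 | 1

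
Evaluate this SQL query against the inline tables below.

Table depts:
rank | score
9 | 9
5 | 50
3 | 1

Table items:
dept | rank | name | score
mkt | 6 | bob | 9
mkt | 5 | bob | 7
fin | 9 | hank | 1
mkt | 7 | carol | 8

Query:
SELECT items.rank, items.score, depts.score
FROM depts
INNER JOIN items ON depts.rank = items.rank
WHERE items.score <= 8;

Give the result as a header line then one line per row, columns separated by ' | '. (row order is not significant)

== RESULT ==
items.rank | items.score | depts.score
9 | 1 | 9
5 | 7 | 50

Derivation:
After JOIN items (2 rows):
depts.rank | depts.score | items.dept | items.rank | items.name | items.score
9 | 9 | fin | 9 | hank | 1
5 | 50 | mkt | 5 | bob | 7
After WHERE (2 rows):
depts.rank | depts.score | items.dept | items.rank | items.name | items.score
9 | 9 | fin | 9 | hank | 1
5 | 50 | mkt | 5 | bob | 7
After SELECT (2 rows):
items.rank | items.score | depts.score
9 | 1 | 9
5 | 7 | 50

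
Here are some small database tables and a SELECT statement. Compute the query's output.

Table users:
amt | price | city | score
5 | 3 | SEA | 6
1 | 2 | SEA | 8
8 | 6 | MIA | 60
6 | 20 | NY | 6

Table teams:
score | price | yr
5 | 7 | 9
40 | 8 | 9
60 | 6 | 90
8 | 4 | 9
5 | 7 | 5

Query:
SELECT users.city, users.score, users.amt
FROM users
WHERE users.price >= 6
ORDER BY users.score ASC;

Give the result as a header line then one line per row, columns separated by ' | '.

After WHERE (2 rows):
users.amt | users.price | users.city | users.score
8 | 6 | MIA | 60
6 | 20 | NY | 6
After SELECT (2 rows):
users.city | users.score | users.amt
MIA | 60 | 8
NY | 6 | 6
After ORDER BY (2 rows):
users.city | users.score | users.amt
NY | 6 | 6
MIA | 60 | 8

== RESULT ==
users.city | users.score | users.amt
NY | 6 | 6
MIA | 60 | 8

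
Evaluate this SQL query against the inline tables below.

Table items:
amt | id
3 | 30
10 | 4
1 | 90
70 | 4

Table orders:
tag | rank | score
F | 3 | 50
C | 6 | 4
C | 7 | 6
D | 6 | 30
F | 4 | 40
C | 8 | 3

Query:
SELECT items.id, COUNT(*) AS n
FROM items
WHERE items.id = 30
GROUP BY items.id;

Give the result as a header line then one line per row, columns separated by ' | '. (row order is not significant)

== RESULT ==
items.id | n
30 | 1

Derivation:
After WHERE (1 rows):
items.amt | items.id
3 | 30
After GROUP BY (1 rows):
items.id | n
30 | 1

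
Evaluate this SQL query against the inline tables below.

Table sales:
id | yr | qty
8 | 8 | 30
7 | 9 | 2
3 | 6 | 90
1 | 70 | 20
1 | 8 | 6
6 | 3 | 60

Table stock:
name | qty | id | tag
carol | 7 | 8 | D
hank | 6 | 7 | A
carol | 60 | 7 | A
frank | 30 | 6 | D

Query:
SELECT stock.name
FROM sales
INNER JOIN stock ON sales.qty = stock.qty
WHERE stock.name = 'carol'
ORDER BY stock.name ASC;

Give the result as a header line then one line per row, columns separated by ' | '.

After JOIN stock (3 rows):
sales.id | sales.yr | sales.qty | stock.name | stock.qty | stock.id | stock.tag
8 | 8 | 30 | frank | 30 | 6 | D
1 | 8 | 6 | hank | 6 | 7 | A
6 | 3 | 60 | carol | 60 | 7 | A
After WHERE (1 rows):
sales.id | sales.yr | sales.qty | stock.name | stock.qty | stock.id | stock.tag
6 | 3 | 60 | carol | 60 | 7 | A
After SELECT (1 rows):
stock.name
carol
After ORDER BY (1 rows):
stock.name
carol

== RESULT ==
stock.name
carol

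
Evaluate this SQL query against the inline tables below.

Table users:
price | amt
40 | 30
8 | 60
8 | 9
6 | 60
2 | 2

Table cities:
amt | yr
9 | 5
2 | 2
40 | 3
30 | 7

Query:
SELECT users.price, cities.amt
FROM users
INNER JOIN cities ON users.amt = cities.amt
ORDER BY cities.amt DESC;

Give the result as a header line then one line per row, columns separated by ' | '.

After JOIN cities (3 rows):
users.price | users.amt | cities.amt | cities.yr
40 | 30 | 30 | 7
8 | 9 | 9 | 5
2 | 2 | 2 | 2
After SELECT (3 rows):
users.price | cities.amt
40 | 30
8 | 9
2 | 2
After ORDER BY (3 rows):
users.price | cities.amt
40 | 30
8 | 9
2 | 2

== RESULT ==
users.price | cities.amt
40 | 30
8 | 9
2 | 2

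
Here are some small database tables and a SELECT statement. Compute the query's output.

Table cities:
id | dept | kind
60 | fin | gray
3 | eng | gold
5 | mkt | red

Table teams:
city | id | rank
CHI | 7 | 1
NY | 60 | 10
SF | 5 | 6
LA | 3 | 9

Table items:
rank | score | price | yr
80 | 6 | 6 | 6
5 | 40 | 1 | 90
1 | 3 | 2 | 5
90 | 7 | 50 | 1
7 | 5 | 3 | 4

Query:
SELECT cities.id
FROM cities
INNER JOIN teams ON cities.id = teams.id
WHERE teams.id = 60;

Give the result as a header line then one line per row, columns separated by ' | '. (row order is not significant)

== RESULT ==
cities.id
60

Derivation:
After JOIN teams (3 rows):
cities.id | cities.dept | cities.kind | teams.city | teams.id | teams.rank
60 | fin | gray | NY | 60 | 10
3 | eng | gold | LA | 3 | 9
5 | mkt | red | SF | 5 | 6
After WHERE (1 rows):
cities.id | cities.dept | cities.kind | teams.city | teams.id | teams.rank
60 | fin | gray | NY | 60 | 10
After SELECT (1 rows):
cities.id
60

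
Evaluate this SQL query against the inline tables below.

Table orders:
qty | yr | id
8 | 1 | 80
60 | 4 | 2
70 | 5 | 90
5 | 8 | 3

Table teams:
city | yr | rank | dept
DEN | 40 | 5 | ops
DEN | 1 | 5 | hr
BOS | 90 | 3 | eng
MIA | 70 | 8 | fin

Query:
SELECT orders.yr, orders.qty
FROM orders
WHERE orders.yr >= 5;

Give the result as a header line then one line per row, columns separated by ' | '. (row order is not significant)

== RESULT ==
orders.yr | orders.qty
5 | 70
8 | 5

Derivation:
After WHERE (2 rows):
orders.qty | orders.yr | orders.id
70 | 5 | 90
5 | 8 | 3
After SELECT (2 rows):
orders.yr | orders.qty
5 | 70
8 | 5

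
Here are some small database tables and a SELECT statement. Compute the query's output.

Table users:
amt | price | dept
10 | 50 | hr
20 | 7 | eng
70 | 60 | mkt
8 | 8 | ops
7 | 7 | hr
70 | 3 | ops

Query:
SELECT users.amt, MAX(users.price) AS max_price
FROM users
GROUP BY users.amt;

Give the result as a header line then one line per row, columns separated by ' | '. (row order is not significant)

== RESULT ==
users.amt | max_price
10 | 50
20 | 7
70 | 60
8 | 8
7 | 7

Derivation:
After GROUP BY (5 rows):
users.amt | max_price
10 | 50
20 | 7
70 | 60
8 | 8
7 | 7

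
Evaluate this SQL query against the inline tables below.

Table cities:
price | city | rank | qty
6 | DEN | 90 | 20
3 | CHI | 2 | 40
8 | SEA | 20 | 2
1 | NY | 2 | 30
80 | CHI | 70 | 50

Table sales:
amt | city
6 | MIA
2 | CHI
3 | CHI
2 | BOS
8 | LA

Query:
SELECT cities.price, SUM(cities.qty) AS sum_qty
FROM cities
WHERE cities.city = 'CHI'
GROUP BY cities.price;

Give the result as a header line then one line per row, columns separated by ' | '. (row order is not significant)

== RESULT ==
cities.price | sum_qty
3 | 40
80 | 50

Derivation:
After WHERE (2 rows):
cities.price | cities.city | cities.rank | cities.qty
3 | CHI | 2 | 40
80 | CHI | 70 | 50
After GROUP BY (2 rows):
cities.price | sum_qty
3 | 40
80 | 50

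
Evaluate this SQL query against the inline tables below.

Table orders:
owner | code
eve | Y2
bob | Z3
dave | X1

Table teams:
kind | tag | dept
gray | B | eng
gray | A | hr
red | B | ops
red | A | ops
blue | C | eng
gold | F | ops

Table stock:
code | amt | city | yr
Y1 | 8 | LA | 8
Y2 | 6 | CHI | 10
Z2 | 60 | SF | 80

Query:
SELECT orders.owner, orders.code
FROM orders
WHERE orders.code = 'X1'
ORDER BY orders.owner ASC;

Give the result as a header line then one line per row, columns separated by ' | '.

After WHERE (1 rows):
orders.owner | orders.code
dave | X1
After SELECT (1 rows):
orders.owner | orders.code
dave | X1
After ORDER BY (1 rows):
orders.owner | orders.code
dave | X1

== RESULT ==
orders.owner | orders.code
dave | X1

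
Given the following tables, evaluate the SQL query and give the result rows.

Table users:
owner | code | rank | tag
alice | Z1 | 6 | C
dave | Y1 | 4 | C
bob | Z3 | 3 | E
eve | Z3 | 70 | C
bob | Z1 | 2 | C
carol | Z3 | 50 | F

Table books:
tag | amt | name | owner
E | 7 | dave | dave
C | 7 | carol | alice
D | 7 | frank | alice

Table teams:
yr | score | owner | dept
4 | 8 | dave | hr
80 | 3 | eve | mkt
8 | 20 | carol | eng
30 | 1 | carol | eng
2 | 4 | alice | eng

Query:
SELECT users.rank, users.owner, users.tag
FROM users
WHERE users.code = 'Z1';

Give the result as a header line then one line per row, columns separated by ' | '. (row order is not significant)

== RESULT ==
users.rank | users.owner | users.tag
6 | alice | C
2 | bob | C

Derivation:
After WHERE (2 rows):
users.owner | users.code | users.rank | users.tag
alice | Z1 | 6 | C
bob | Z1 | 2 | C
After SELECT (2 rows):
users.rank | users.owner | users.tag
6 | alice | C
2 | bob | C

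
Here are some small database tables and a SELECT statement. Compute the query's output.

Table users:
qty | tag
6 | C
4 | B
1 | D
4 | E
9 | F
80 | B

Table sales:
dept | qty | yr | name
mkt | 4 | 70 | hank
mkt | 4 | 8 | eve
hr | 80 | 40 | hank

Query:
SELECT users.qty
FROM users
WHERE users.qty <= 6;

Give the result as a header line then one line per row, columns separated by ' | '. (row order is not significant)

== RESULT ==
users.qty
6
4
1
4

Derivation:
After WHERE (4 rows):
users.qty | users.tag
6 | C
4 | B
1 | D
4 | E
After SELECT (4 rows):
users.qty
6
4
1
4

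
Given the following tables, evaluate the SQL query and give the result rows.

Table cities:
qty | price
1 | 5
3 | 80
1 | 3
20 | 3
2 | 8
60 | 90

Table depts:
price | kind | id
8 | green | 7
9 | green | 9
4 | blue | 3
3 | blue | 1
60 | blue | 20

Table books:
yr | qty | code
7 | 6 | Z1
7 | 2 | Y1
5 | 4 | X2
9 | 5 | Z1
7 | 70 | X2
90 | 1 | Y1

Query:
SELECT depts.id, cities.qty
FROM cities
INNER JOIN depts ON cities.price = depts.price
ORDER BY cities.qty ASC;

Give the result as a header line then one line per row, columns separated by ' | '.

== RESULT ==
depts.id | cities.qty
1 | 1
7 | 2
1 | 20

Derivation:
After JOIN depts (3 rows):
cities.qty | cities.price | depts.price | depts.kind | depts.id
1 | 3 | 3 | blue | 1
20 | 3 | 3 | blue | 1
2 | 8 | 8 | green | 7
After SELECT (3 rows):
depts.id | cities.qty
1 | 1
1 | 20
7 | 2
After ORDER BY (3 rows):
depts.id | cities.qty
1 | 1
7 | 2
1 | 20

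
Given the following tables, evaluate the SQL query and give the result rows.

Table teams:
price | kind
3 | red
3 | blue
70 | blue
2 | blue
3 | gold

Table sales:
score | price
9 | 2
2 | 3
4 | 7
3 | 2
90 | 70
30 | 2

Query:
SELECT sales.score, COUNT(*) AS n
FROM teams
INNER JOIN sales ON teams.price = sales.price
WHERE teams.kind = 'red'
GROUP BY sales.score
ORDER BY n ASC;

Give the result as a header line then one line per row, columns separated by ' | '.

After JOIN sales (7 rows):
teams.price | teams.kind | sales.score | sales.price
3 | red | 2 | 3
3 | blue | 2 | 3
70 | blue | 90 | 70
2 | blue | 9 | 2
2 | blue | 3 | 2
2 | blue | 30 | 2
3 | gold | 2 | 3
After WHERE (1 rows):
teams.price | teams.kind | sales.score | sales.price
3 | red | 2 | 3
After GROUP BY (1 rows):
sales.score | n
2 | 1
After ORDER BY (1 rows):
sales.score | n
2 | 1

== RESULT ==
sales.score | n
2 | 1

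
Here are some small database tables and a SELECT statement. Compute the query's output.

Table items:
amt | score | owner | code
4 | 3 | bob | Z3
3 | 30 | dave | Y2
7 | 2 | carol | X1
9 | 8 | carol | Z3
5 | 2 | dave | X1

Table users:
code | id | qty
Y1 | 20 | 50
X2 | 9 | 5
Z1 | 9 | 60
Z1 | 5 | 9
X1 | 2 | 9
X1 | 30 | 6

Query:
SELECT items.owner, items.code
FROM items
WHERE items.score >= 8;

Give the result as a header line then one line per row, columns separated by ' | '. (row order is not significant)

== RESULT ==
items.owner | items.code
dave | Y2
carol | Z3

Derivation:
After WHERE (2 rows):
items.amt | items.score | items.owner | items.code
3 | 30 | dave | Y2
9 | 8 | carol | Z3
After SELECT (2 rows):
items.owner | items.code
dave | Y2
carol | Z3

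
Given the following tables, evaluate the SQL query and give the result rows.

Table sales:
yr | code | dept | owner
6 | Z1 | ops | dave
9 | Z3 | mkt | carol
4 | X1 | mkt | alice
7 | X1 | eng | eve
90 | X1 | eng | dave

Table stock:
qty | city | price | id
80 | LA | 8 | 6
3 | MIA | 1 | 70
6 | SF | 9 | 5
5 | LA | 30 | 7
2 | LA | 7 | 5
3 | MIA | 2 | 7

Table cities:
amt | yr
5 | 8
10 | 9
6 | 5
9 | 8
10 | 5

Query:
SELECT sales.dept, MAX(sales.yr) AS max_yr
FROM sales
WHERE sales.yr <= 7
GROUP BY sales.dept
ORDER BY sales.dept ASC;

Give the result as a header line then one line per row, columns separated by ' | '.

== RESULT ==
sales.dept | max_yr
eng | 7
mkt | 4
ops | 6

Derivation:
After WHERE (3 rows):
sales.yr | sales.code | sales.dept | sales.owner
6 | Z1 | ops | dave
4 | X1 | mkt | alice
7 | X1 | eng | eve
After GROUP BY (3 rows):
sales.dept | max_yr
ops | 6
mkt | 4
eng | 7
After ORDER BY (3 rows):
sales.dept | max_yr
eng | 7
mkt | 4
ops | 6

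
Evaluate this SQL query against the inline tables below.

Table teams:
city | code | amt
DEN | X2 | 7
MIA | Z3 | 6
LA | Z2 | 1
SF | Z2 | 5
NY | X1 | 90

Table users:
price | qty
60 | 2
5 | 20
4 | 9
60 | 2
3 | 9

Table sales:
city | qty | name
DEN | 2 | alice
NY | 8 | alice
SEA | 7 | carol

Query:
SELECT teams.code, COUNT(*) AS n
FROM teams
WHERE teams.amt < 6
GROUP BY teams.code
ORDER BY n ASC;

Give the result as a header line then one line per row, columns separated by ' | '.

== RESULT ==
teams.code | n
Z2 | 2

Derivation:
After WHERE (2 rows):
teams.city | teams.code | teams.amt
LA | Z2 | 1
SF | Z2 | 5
After GROUP BY (1 rows):
teams.code | n
Z2 | 2
After ORDER BY (1 rows):
teams.code | n
Z2 | 2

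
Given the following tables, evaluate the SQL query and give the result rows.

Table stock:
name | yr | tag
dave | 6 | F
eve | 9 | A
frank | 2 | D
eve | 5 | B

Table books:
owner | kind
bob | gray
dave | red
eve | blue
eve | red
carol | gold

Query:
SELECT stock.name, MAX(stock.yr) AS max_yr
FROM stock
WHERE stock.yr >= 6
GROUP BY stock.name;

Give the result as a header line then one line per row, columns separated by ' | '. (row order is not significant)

After WHERE (2 rows):
stock.name | stock.yr | stock.tag
dave | 6 | F
eve | 9 | A
After GROUP BY (2 rows):
stock.name | max_yr
dave | 6
eve | 9

== RESULT ==
stock.name | max_yr
dave | 6
eve | 9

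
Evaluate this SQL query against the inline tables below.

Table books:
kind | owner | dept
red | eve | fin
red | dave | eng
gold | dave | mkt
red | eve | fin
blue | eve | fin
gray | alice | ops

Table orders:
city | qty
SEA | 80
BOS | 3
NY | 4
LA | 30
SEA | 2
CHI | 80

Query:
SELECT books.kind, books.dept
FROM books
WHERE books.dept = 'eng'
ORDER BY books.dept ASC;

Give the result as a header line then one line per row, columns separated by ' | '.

== RESULT ==
books.kind | books.dept
red | eng

Derivation:
After WHERE (1 rows):
books.kind | books.owner | books.dept
red | dave | eng
After SELECT (1 rows):
books.kind | books.dept
red | eng
After ORDER BY (1 rows):
books.kind | books.dept
red | eng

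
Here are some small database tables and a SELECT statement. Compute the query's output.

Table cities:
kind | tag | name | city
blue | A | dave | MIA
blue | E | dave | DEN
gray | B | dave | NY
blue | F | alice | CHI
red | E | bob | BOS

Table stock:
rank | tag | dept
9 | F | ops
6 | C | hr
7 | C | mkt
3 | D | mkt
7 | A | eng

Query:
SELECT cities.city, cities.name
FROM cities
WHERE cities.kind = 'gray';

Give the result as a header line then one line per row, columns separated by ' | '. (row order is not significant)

== RESULT ==
cities.city | cities.name
NY | dave

Derivation:
After WHERE (1 rows):
cities.kind | cities.tag | cities.name | cities.city
gray | B | dave | NY
After SELECT (1 rows):
cities.city | cities.name
NY | dave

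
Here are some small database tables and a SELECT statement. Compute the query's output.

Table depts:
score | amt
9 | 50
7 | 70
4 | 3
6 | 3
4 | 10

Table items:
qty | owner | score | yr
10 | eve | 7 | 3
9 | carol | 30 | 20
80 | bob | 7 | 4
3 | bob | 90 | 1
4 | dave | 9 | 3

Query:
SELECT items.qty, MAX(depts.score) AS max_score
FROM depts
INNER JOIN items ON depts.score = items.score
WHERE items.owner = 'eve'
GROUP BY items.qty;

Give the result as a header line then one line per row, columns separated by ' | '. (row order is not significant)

== RESULT ==
items.qty | max_score
10 | 7

Derivation:
After JOIN items (3 rows):
depts.score | depts.amt | items.qty | items.owner | items.score | items.yr
9 | 50 | 4 | dave | 9 | 3
7 | 70 | 10 | eve | 7 | 3
7 | 70 | 80 | bob | 7 | 4
After WHERE (1 rows):
depts.score | depts.amt | items.qty | items.owner | items.score | items.yr
7 | 70 | 10 | eve | 7 | 3
After GROUP BY (1 rows):
items.qty | max_score
10 | 7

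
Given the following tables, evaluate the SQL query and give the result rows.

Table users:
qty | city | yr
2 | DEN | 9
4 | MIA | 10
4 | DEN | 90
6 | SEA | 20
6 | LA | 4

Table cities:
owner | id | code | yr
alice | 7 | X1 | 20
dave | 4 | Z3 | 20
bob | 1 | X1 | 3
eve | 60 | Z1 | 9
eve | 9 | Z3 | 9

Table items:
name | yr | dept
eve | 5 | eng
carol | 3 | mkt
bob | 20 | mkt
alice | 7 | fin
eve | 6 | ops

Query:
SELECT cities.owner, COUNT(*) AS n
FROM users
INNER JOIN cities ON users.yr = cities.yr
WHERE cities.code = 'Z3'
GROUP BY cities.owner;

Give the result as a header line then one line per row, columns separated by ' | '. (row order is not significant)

After JOIN cities (4 rows):
users.qty | users.city | users.yr | cities.owner | cities.id | cities.code | cities.yr
2 | DEN | 9 | eve | 60 | Z1 | 9
2 | DEN | 9 | eve | 9 | Z3 | 9
6 | SEA | 20 | alice | 7 | X1 | 20
6 | SEA | 20 | dave | 4 | Z3 | 20
After WHERE (2 rows):
users.qty | users.city | users.yr | cities.owner | cities.id | cities.code | cities.yr
2 | DEN | 9 | eve | 9 | Z3 | 9
6 | SEA | 20 | dave | 4 | Z3 | 20
After GROUP BY (2 rows):
cities.owner | n
eve | 1
dave | 1

== RESULT ==
cities.owner | n
eve | 1
dave | 1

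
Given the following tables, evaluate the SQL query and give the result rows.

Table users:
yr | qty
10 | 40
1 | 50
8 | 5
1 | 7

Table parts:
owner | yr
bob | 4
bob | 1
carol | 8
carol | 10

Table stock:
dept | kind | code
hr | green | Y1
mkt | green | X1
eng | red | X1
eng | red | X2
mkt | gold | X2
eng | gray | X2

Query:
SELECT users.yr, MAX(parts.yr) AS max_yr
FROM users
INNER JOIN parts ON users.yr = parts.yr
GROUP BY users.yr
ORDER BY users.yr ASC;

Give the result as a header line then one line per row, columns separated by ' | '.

After JOIN parts (4 rows):
users.yr | users.qty | parts.owner | parts.yr
10 | 40 | carol | 10
1 | 50 | bob | 1
8 | 5 | carol | 8
1 | 7 | bob | 1
After GROUP BY (3 rows):
users.yr | max_yr
10 | 10
1 | 1
8 | 8
After ORDER BY (3 rows):
users.yr | max_yr
1 | 1
8 | 8
10 | 10

== RESULT ==
users.yr | max_yr
1 | 1
8 | 8
10 | 10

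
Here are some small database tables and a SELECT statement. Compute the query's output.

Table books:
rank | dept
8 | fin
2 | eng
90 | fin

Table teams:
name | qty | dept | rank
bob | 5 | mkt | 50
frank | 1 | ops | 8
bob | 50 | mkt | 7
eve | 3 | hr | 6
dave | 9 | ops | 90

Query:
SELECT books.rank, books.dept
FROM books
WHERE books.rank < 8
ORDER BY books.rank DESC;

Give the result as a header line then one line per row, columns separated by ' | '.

After WHERE (1 rows):
books.rank | books.dept
2 | eng
After SELECT (1 rows):
books.rank | books.dept
2 | eng
After ORDER BY (1 rows):
books.rank | books.dept
2 | eng

== RESULT ==
books.rank | books.dept
2 | eng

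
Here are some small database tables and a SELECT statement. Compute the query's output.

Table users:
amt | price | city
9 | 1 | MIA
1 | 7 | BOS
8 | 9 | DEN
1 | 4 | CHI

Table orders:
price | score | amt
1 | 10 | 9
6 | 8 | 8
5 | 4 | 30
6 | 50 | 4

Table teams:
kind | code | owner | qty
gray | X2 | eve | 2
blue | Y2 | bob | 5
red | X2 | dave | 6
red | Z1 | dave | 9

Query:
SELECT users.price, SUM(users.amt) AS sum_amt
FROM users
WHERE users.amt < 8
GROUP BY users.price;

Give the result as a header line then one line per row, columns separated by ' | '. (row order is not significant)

After WHERE (2 rows):
users.amt | users.price | users.city
1 | 7 | BOS
1 | 4 | CHI
After GROUP BY (2 rows):
users.price | sum_amt
7 | 1
4 | 1

== RESULT ==
users.price | sum_amt
7 | 1
4 | 1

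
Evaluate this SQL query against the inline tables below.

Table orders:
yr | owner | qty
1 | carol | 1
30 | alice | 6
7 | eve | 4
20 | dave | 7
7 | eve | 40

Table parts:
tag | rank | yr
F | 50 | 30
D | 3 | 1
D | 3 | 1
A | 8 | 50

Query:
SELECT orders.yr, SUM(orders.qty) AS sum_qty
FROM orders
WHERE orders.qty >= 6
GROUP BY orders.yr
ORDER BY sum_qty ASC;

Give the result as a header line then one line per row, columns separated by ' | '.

After WHERE (3 rows):
orders.yr | orders.owner | orders.qty
30 | alice | 6
20 | dave | 7
7 | eve | 40
After GROUP BY (3 rows):
orders.yr | sum_qty
30 | 6
20 | 7
7 | 40
After ORDER BY (3 rows):
orders.yr | sum_qty
30 | 6
20 | 7
7 | 40

== RESULT ==
orders.yr | sum_qty
30 | 6
20 | 7
7 | 40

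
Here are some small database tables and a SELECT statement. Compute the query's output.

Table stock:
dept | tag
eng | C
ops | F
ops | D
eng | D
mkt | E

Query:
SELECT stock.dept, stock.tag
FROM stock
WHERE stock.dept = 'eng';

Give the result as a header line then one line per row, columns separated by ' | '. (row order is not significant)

== RESULT ==
stock.dept | stock.tag
eng | C
eng | D

Derivation:
After WHERE (2 rows):
stock.dept | stock.tag
eng | C
eng | D
After SELECT (2 rows):
stock.dept | stock.tag
eng | C
eng | D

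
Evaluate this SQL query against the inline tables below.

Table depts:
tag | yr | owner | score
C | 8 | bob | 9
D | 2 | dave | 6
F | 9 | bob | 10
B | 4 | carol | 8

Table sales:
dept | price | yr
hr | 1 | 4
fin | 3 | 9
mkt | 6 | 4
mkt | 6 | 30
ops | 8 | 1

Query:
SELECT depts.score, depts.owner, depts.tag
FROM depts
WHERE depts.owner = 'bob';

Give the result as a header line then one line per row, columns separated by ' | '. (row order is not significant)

After WHERE (2 rows):
depts.tag | depts.yr | depts.owner | depts.score
C | 8 | bob | 9
F | 9 | bob | 10
After SELECT (2 rows):
depts.score | depts.owner | depts.tag
9 | bob | C
10 | bob | F

== RESULT ==
depts.score | depts.owner | depts.tag
9 | bob | C
10 | bob | F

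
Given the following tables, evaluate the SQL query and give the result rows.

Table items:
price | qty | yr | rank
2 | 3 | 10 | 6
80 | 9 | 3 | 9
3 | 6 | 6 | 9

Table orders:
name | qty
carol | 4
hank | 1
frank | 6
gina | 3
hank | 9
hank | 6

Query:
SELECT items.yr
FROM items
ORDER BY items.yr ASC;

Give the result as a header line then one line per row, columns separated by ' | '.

After SELECT (3 rows):
items.yr
10
3
6
After ORDER BY (3 rows):
items.yr
3
6
10

== RESULT ==
items.yr
3
6
10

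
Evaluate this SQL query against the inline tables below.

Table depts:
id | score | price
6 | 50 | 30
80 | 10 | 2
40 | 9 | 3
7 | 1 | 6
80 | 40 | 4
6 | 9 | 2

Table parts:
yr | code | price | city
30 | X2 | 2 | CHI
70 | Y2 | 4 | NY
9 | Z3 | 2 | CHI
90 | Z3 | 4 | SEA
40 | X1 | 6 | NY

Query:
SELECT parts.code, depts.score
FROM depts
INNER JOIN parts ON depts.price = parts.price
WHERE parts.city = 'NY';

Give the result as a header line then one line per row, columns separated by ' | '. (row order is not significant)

After JOIN parts (7 rows):
depts.id | depts.score | depts.price | parts.yr | parts.code | parts.price | parts.city
80 | 10 | 2 | 30 | X2 | 2 | CHI
80 | 10 | 2 | 9 | Z3 | 2 | CHI
7 | 1 | 6 | 40 | X1 | 6 | NY
80 | 40 | 4 | 70 | Y2 | 4 | NY
80 | 40 | 4 | 90 | Z3 | 4 | SEA
6 | 9 | 2 | 30 | X2 | 2 | CHI
6 | 9 | 2 | 9 | Z3 | 2 | CHI
After WHERE (2 rows):
depts.id | depts.score | depts.price | parts.yr | parts.code | parts.price | parts.city
7 | 1 | 6 | 40 | X1 | 6 | NY
80 | 40 | 4 | 70 | Y2 | 4 | NY
After SELECT (2 rows):
parts.code | depts.score
X1 | 1
Y2 | 40

== RESULT ==
parts.code | depts.score
X1 | 1
Y2 | 40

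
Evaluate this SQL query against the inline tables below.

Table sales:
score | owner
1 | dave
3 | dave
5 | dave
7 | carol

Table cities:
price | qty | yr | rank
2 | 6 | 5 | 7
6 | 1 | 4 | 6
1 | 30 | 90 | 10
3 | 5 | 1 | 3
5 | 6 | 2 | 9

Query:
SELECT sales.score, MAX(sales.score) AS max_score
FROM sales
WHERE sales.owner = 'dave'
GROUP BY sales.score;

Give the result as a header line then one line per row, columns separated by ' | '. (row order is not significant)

== RESULT ==
sales.score | max_score
1 | 1
3 | 3
5 | 5

Derivation:
After WHERE (3 rows):
sales.score | sales.owner
1 | dave
3 | dave
5 | dave
After GROUP BY (3 rows):
sales.score | max_score
1 | 1
3 | 3
5 | 5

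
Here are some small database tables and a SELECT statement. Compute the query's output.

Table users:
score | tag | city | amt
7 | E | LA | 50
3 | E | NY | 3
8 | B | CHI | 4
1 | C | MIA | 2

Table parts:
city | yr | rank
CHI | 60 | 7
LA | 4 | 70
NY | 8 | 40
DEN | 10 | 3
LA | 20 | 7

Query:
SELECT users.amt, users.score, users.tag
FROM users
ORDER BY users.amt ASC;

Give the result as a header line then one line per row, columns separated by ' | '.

== RESULT ==
users.amt | users.score | users.tag
2 | 1 | C
3 | 3 | E
4 | 8 | B
50 | 7 | E

Derivation:
After SELECT (4 rows):
users.amt | users.score | users.tag
50 | 7 | E
3 | 3 | E
4 | 8 | B
2 | 1 | C
After ORDER BY (4 rows):
users.amt | users.score | users.tag
2 | 1 | C
3 | 3 | E
4 | 8 | B
50 | 7 | E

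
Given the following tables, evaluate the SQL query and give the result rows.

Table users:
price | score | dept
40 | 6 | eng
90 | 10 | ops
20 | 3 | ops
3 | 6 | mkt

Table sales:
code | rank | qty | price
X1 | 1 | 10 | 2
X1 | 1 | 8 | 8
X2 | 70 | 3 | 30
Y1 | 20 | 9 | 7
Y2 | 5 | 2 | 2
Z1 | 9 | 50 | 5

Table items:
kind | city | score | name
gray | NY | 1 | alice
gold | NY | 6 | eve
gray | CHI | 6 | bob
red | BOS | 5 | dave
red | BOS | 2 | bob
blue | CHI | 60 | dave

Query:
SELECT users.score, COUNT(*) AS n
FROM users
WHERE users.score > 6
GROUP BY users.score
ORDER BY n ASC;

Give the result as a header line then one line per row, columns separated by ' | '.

== RESULT ==
users.score | n
10 | 1

Derivation:
After WHERE (1 rows):
users.price | users.score | users.dept
90 | 10 | ops
After GROUP BY (1 rows):
users.score | n
10 | 1
After ORDER BY (1 rows):
users.score | n
10 | 1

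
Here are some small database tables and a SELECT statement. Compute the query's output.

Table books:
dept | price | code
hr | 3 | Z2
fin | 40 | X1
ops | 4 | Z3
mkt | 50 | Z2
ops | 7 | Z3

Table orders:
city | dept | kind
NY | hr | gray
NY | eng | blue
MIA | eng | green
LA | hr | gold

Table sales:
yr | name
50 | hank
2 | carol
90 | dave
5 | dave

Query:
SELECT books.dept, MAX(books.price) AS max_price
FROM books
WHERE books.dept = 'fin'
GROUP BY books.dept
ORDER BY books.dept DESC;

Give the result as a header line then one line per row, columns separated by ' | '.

After WHERE (1 rows):
books.dept | books.price | books.code
fin | 40 | X1
After GROUP BY (1 rows):
books.dept | max_price
fin | 40
After ORDER BY (1 rows):
books.dept | max_price
fin | 40

== RESULT ==
books.dept | max_price
fin | 40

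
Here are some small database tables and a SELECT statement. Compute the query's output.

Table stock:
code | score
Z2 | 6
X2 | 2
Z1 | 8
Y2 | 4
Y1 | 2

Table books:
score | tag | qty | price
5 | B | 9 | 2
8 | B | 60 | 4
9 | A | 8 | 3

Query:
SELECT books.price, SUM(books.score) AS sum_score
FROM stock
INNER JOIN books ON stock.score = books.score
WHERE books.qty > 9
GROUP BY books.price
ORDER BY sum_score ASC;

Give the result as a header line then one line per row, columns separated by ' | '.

== RESULT ==
books.price | sum_score
4 | 8

Derivation:
After JOIN books (1 rows):
stock.code | stock.score | books.score | books.tag | books.qty | books.price
Z1 | 8 | 8 | B | 60 | 4
After WHERE (1 rows):
stock.code | stock.score | books.score | books.tag | books.qty | books.price
Z1 | 8 | 8 | B | 60 | 4
After GROUP BY (1 rows):
books.price | sum_score
4 | 8
After ORDER BY (1 rows):
books.price | sum_score
4 | 8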